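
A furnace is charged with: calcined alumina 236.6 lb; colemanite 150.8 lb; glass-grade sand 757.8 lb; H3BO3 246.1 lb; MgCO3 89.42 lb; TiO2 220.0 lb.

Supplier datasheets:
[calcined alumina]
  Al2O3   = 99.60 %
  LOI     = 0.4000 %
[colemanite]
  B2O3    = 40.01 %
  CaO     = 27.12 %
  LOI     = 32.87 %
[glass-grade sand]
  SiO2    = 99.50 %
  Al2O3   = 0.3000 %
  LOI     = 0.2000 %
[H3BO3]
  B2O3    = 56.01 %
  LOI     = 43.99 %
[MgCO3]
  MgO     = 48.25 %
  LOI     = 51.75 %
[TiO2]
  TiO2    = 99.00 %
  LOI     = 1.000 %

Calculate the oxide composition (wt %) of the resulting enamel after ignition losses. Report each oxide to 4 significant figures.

Glass mass = 1492 lb (batch 1701 − LOI 208.8).
Composition: SiO2 50.54%, B2O3 13.28%, MgO 2.892%, TiO2 14.60%, Al2O3 15.95%, CaO 2.741%

All arithmetic keeps full precision in all steps; mid-chain values are shown (rounded to 4 significant figures) across the worked steps. A single rounding yields every reported result; the derived quantities are re-derived from the weighed amounts at 1492 lb of glass at full float precision (ignition loss, totals, the six compositions, net glass mass, the yield) as set out in problem or answer.
Mass of each oxide from the mix:
  SiO2: 757.8·0.9950 = 754.0 lb
  B2O3: 150.8·0.4001 + 246.1·0.5601 = 198.2 lb
  MgO: 89.42·0.4825 = 43.15 lb
  TiO2: 220.0·0.9900 = 217.8 lb
  Al2O3: 236.6·0.9960 + 757.8·0.003000 = 237.9 lb
  CaO: 150.8·0.2712 = 40.90 lb
LOI: 236.6·0.004000 + 150.8·0.3287 + 757.8·0.002000 + 246.1·0.4399 + 89.42·0.5175 + 220.0·0.01000 = 208.8 lb
Net of LOI, the glass mass = 1701 − 208.8 = 1492 lb (equal to the oxide-mass sum)
percent by weight: oxide/glass ×100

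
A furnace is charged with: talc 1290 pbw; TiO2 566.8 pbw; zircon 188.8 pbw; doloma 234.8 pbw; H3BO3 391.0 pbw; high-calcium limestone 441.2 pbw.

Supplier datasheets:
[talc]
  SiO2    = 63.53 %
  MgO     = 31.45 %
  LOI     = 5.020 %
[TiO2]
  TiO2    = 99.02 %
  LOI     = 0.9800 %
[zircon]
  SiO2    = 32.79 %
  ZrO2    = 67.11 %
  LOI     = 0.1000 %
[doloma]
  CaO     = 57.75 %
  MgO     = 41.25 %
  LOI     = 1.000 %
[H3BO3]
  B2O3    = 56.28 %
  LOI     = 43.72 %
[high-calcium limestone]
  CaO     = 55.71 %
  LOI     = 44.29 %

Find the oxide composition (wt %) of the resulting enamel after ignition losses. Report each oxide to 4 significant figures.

In-progress results are shown, rounded to four significant figures, when written out. All internal work runs at full precision at each step — a single rounding yields each reported value; derived quantities are carried at full float precision (ignition loss, yield, glass mass, the six compositions, the totals) starting from the weights for 2673 pbw of glass as written in the problem or the answer.
Oxide masses out of the charge:
  TiO2: 566.8·0.9902 = 561.2 pbw
  CaO: 234.8·0.5775 + 441.2·0.5571 = 381.4 pbw
  SiO2: 1290·0.6353 + 188.8·0.3279 = 881.4 pbw
  ZrO2: 188.8·0.6711 = 126.7 pbw
  MgO: 1290·0.3145 + 234.8·0.4125 = 502.6 pbw
  B2O3: 391.0·0.5628 = 220.1 pbw
LOI: 1290·0.05020 + 566.8·0.009800 + 188.8·0.001000 + 234.8·0.01000 + 391.0·0.4372 + 441.2·0.4429 = 439.2 pbw
Resulting glass, batch − LOI: 3113 − 439.2 = 2673 pbw (= the summed oxide contributions)
each oxide over glass, ×100, is wt %

Glass mass = 2673 pbw (batch 3113 − LOI 439.2).
Composition: TiO2 20.99%, CaO 14.27%, SiO2 32.97%, ZrO2 4.739%, MgO 18.80%, B2O3 8.231%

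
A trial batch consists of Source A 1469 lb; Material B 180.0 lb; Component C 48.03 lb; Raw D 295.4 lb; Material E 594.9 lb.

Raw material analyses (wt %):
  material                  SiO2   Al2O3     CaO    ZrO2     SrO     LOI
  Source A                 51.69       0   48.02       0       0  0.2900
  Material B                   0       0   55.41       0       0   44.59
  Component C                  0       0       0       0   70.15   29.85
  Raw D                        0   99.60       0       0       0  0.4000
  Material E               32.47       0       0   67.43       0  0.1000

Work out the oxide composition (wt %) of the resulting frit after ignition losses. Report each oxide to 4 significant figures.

The intermediate values are printed with 4-significant-figure rounding across the worked steps — each numeric step runs at full precision at each step; exactly one rounding lands on each reported number. The derived quantities (net glass mass, ignition loss, yield, five oxide percentages, totals) are carried in exact precision from the batch weights at 2487 lb of glass as set out in the problem or answer text.
What the batch supplies per oxide:
  SiO2: 1469·0.5169 + 594.9·0.3247 = 952.5 lb
  Al2O3: 295.4·0.9960 = 294.2 lb
  CaO: 1469·0.4802 + 180.0·0.5541 = 805.2 lb
  ZrO2: 594.9·0.6743 = 401.1 lb
  SrO: 48.03·0.7015 = 33.69 lb
LOI: 1469·0.002900 + 180.0·0.4459 + 48.03·0.2985 + 295.4·0.004000 + 594.9·0.001000 = 100.6 lb
batch − LOI leaves glass = 2587 − 100.6 = 2487 lb (= the summed oxide contributions)
wt % = oxide mass / glass mass × 100

Glass mass = 2487 lb (batch 2587 − LOI 100.6).
Composition: SiO2 38.30%, Al2O3 11.83%, CaO 32.38%, ZrO2 16.13%, SrO 1.355%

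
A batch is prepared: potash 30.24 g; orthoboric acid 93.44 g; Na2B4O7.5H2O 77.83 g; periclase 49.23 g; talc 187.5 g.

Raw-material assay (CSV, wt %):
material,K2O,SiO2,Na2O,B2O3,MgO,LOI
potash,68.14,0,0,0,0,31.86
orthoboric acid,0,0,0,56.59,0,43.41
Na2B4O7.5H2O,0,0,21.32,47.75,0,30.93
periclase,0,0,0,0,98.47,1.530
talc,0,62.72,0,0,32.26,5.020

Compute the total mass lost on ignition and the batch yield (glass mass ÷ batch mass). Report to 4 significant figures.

In-progress results are shown rounded to four significant figures across the worked steps; the working math keeps exact precision in all steps — every reported number takes just one rounding — derived quantities (the yield, the totals, the five compositions, glass mass, LOI) are computed in full precision from the weighed amounts on 353.8 g of glass as set out in problem or answer.
LOI of each material in turn:
  potash: 30.24 × 0.3186 = 9.634 g
  orthoboric acid: 93.44 × 0.4341 = 40.56 g
  Na2B4O7.5H2O: 77.83 × 0.3093 = 24.07 g
  periclase: 49.23 × 0.01530 = 0.7532 g
  talc: 187.5 × 0.05020 = 9.412 g
Total LOI = 84.44 g
Glass = batch − LOI = 438.2 − 84.44 = 353.8 g

LOI loss = 84.44 g; glass = 353.8 g; yield = 80.73%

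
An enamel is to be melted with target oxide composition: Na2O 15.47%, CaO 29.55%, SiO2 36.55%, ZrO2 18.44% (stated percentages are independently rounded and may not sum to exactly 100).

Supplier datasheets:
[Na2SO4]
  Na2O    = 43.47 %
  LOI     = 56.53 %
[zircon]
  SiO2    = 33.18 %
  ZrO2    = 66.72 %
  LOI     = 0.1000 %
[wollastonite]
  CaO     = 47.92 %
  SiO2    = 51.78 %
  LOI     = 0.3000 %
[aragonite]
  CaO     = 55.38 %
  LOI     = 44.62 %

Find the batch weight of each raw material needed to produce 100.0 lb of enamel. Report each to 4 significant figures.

Batch per 100.0 lb enamel:
  Na2SO4: 35.59 lb
  zircon: 27.64 lb
  wollastonite: 52.88 lb
  aragonite: 7.604 lb
Total batch = 123.7 lb; LOI loss = 23.70 lb; yield = 80.84%

Intermediates appear, with 4-significant-digit rounding, when written out; the working math holds exact precision from start to finish; every reported value is rounded once only. Derived quantities are recomputed in full float precision (net glass mass, ignition loss, the four compositions, totals, the yield) from the batch weights per 100.0 lb of glass, as written in problem or answer.
Oxide mass targets, per 100.0 lb enamel:
  Na2O: 15.47% × 100.0 = 15.47 lb
  CaO: 29.55% × 100.0 = 29.55 lb
  SiO2: 36.55% × 100.0 = 36.55 lb
  ZrO2: 18.44% × 100.0 = 18.44 lb
Sums-versus-targets review with the batch weights as given, on the stated basis (every target is met by its sum once rounding is allowed for):
  Na2O: 35.59·0.4347 = 15.47 lb (target 15.47 lb)
  CaO: 52.88·0.4792 + 7.604·0.5538 = 29.55 lb (target 29.55 lb)
  SiO2: 27.64·0.3318 + 52.88·0.5178 = 36.55 lb (target 36.55 lb)
  ZrO2: 27.64·0.6672 = 18.44 lb (target 18.44 lb)
Auditing the glass mass value: net batch after ignition = 100.0 lb (per-oxide target masses sum to 100.0 lb; basis as stated: 100.0 lb — any gap is answer rounding).
Adding the batch up: Σ batch = 123.7 lb; LOI loss = Σ batch·LOI = 23.70 lb; yield, glass over the total, = 80.84%.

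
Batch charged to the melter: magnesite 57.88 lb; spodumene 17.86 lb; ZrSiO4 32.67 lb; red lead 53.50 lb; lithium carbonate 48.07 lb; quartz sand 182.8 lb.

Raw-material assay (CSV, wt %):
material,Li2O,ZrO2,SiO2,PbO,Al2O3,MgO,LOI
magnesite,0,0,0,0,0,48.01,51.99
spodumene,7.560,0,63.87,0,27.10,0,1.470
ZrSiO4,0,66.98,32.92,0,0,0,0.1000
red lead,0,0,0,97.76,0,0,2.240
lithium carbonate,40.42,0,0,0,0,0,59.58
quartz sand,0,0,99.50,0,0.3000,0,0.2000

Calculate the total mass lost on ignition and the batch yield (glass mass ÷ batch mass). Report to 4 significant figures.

LOI loss = 60.59 lb; glass = 332.2 lb; yield = 84.57%

The working math maintains exact precision at each step — intermediates are shown (rounded to four significant digits) in the printout; every reported number undergoes a single rounding. Derived quantities are re-derived at full precision (glass mass, the six compositions, the yield, the totals, LOI) starting from the weights per 332.2 lb of glass, as given in the problem or answer text.
LOI of each material in turn:
  magnesite: 57.88 × 0.5199 = 30.09 lb
  spodumene: 17.86 × 0.01470 = 0.2625 lb
  ZrSiO4: 32.67 × 0.001000 = 0.03267 lb
  red lead: 53.50 × 0.02240 = 1.198 lb
  lithium carbonate: 48.07 × 0.5958 = 28.64 lb
  quartz sand: 182.8 × 0.002000 = 0.3656 lb
Total LOI = 60.59 lb
Glass = batch − LOI = 392.8 − 60.59 = 332.2 lb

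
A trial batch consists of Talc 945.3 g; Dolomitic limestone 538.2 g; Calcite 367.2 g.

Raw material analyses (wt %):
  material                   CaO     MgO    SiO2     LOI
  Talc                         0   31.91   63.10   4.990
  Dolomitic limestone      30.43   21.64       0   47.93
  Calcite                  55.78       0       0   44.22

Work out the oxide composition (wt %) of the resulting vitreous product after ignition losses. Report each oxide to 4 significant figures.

Glass mass = 1383 g (batch 1851 − LOI 467.5).
Composition: CaO 26.65%, MgO 30.23%, SiO2 43.12%

The whole derivation maintains exact precision throughout — mid-chain values appear, with 4-significant-figure rounding, on the page — each reported number takes exactly one rounding. Derived quantities are re-derived from the weighed amounts at 1383 g of glass in full float precision (ignition loss, totals, the yield, net glass mass, three oxide percentages), as given in either problem or answer.
Oxide-by-oxide delivered mass:
  CaO: 538.2·0.3043 + 367.2·0.5578 = 368.6 g
  MgO: 945.3·0.3191 + 538.2·0.2164 = 418.1 g
  SiO2: 945.3·0.6310 = 596.5 g
LOI: 945.3·0.04990 + 538.2·0.4793 + 367.2·0.4422 = 467.5 g
Resulting glass, batch − LOI: 1851 − 467.5 = 1383 g (consistent with Σ oxide mass)
each oxide over glass, ×100, is wt %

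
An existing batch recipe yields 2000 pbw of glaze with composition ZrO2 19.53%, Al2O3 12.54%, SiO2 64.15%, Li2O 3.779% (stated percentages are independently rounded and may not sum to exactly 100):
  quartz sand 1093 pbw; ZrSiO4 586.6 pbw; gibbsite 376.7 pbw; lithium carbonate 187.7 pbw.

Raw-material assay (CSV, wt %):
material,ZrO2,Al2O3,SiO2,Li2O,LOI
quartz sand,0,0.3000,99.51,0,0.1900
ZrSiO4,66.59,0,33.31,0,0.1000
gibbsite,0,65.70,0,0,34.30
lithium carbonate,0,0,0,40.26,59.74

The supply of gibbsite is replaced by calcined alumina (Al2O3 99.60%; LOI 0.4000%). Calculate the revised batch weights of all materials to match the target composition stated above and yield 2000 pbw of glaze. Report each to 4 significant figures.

Revised batch per 2000 pbw glaze:
  quartz sand: 1093 pbw
  ZrSiO4: 586.6 pbw
  calcined alumina: 248.5 pbw
  lithium carbonate: 187.7 pbw
Total batch = 2116 pbw; LOI loss = 115.8 pbw

Values along the way are shown, rounded to 4 significant digits, when written out. Each numeric step holds full precision throughout — every reported result undergoes a single rounding — all derived quantities (the totals, four oxide percentages, the yield, glass mass, ignition loss) are carried from the weighed amounts on 2000 pbw of glass at full float precision, exactly as shown in the problem or the answer.
Target masses of each oxide per 2000 pbw glaze:
  ZrO2: 19.53% × 2000 = 390.6 pbw
  Al2O3: 12.54% × 2000 = 250.8 pbw
  SiO2: 64.15% × 2000 = 1283 pbw
  Li2O: 3.779% × 2000 = 75.58 pbw
Sums-versus-targets review working from each reported weight, on the stated basis (summed amounts equal target values once rounding is allowed for):
  ZrO2: 586.6·0.6659 = 390.6 pbw (target 390.6 pbw)
  Al2O3: 1093·0.003000 + 248.5·0.9960 = 250.8 pbw (target 250.8 pbw)
  SiO2: 1093·0.9951 + 586.6·0.3331 = 1283 pbw (target 1283 pbw)
  Li2O: 187.7·0.4026 = 75.57 pbw (target 75.58 pbw)
Glass-mass closure: whole batch net of LOI = 2000 pbw (the Σ of target masses is 2000 pbw; against the stated basis, 2000 pbw — any gap is answer rounding).
Summing the batch: Σ batch = 2116 pbw; ignition loss, Σ(batch × LOI) = 115.8 pbw; as yield: glass ÷ batch → 94.53%.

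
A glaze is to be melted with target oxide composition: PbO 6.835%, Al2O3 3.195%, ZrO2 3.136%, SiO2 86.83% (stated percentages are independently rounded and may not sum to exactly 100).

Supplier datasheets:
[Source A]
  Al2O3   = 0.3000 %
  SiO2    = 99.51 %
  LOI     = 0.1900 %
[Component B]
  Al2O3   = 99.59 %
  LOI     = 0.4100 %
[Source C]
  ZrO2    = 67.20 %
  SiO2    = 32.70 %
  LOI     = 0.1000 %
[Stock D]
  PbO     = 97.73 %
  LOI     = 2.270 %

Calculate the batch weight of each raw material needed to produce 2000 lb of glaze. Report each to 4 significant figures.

Batch per 2000 lb glaze:
  Source A: 1714 lb
  Component B: 59.00 lb
  Source C: 93.33 lb
  Stock D: 139.9 lb
Total batch = 2006 lb; LOI loss = 6.768 lb; yield = 99.66%

Working values are printed rounded to 4 significant figures on the page; each numeric step holds exact precision from start to finish. A single rounding finalizes every reported figure — the derived quantities are carried using the weight values for 2000 lb of glass at full float precision (glass mass, the totals, the yield, LOI, four oxide percentages) exactly as printed in problem or answer.
Target oxide masses per 2000 lb glaze:
  PbO: 6.835% × 2000 = 136.7 lb
  Al2O3: 3.195% × 2000 = 63.90 lb
  ZrO2: 3.136% × 2000 = 62.72 lb
  SiO2: 86.83% × 2000 = 1737 lb
Sums-versus-targets review applying the batch weights above, against the basis in use (sums match the target masses net of answer rounding effects):
  PbO: 139.9·0.9773 = 136.7 lb (target 136.7 lb)
  Al2O3: 1714·0.003000 + 59.00·0.9959 = 63.90 lb (target 63.90 lb)
  ZrO2: 93.33·0.6720 = 62.72 lb (target 62.72 lb)
  SiO2: 1714·0.9951 + 93.33·0.3270 = 1736 lb (target 1737 lb)
The glass-mass cross-check: total charge less LOI = 1999 lb (per-oxide target masses sum to 2000 lb; basis as stated: 2000 lb — deltas are rounding alone).
Total batch = Σ batch = 2006 lb; ignition loss, Σ(batch × LOI) = 6.768 lb; as yield: glass ÷ batch → 99.66%.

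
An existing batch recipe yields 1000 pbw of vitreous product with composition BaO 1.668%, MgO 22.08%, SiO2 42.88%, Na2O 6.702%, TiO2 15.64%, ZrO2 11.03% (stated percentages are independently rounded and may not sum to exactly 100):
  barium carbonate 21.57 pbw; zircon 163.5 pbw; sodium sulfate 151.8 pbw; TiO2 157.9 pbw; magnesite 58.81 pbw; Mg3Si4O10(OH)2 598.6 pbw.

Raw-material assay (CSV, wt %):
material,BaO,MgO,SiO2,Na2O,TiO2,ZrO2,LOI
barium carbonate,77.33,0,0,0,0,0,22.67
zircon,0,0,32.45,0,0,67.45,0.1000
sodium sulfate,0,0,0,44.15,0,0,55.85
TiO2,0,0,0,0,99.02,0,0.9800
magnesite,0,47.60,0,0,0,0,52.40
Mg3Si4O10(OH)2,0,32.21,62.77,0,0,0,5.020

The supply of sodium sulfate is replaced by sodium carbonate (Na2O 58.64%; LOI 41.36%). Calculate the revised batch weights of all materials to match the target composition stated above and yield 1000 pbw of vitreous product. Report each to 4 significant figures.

Revised batch per 1000 pbw vitreous product:
  barium carbonate: 21.57 pbw
  zircon: 163.5 pbw
  sodium carbonate: 114.3 pbw
  TiO2: 157.9 pbw
  magnesite: 58.81 pbw
  Mg3Si4O10(OH)2: 598.6 pbw
Total batch = 1115 pbw; LOI loss = 114.7 pbw

Working values appear (rounded to 4 significant digits) as written. The whole derivation runs at exact precision throughout. A single rounding yields every reported number. The derived quantities (net glass mass, the six compositions, LOI, yield, totals) are rebuilt in exact precision from the weighed amounts at 1000 pbw of glass exactly as shown in the problem or answer text.
Oxide mass targets, per 1000 pbw vitreous product:
  BaO: 1.668% × 1000 = 16.68 pbw
  MgO: 22.08% × 1000 = 220.8 pbw
  SiO2: 42.88% × 1000 = 428.8 pbw
  Na2O: 6.702% × 1000 = 67.02 pbw
  TiO2: 15.64% × 1000 = 156.4 pbw
  ZrO2: 11.03% × 1000 = 110.3 pbw
Sums-versus-targets review with the batch weights as given, for the quoted basis mass (oxide sums agree with the targets exact up to rounding of places):
  BaO: 21.57·0.7733 = 16.68 pbw (target 16.68 pbw)
  MgO: 58.81·0.4760 + 598.6·0.3221 = 220.8 pbw (target 220.8 pbw)
  SiO2: 163.5·0.3245 + 598.6·0.6277 = 428.8 pbw (target 428.8 pbw)
  Na2O: 114.3·0.5864 = 67.03 pbw (target 67.02 pbw)
  TiO2: 157.9·0.9902 = 156.4 pbw (target 156.4 pbw)
  ZrO2: 163.5·0.6745 = 110.3 pbw (target 110.3 pbw)
Glass-mass closure: total charge less LOI = 999.9 pbw (the Σ of target masses is 1000 pbw; stated basis 1000 pbw — rounding explains the deltas).
Summing the batch: Σ batch = 1115 pbw; LOI loss = Σ batch·LOI = 114.7 pbw; yield: glass divided by total = 89.71%.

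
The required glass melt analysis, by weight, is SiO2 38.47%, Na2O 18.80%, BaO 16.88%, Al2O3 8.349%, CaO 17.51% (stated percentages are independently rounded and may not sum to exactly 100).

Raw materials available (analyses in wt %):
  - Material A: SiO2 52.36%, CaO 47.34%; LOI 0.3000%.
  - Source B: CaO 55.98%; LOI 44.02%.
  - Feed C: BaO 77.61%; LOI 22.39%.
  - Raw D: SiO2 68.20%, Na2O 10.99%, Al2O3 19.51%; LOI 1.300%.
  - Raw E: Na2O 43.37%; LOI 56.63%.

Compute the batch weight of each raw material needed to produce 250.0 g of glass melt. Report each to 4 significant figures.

Batch per 250.0 g glass melt:
  Material A: 44.33 g
  Source B: 40.71 g
  Feed C: 54.37 g
  Raw D: 107.0 g
  Raw E: 81.26 g
Total batch = 327.7 g; LOI loss = 77.64 g; yield = 76.31%

Rounding to 4 significant digits applies to every mid-chain value as displayed — full float precision is carried end to end. Exactly one rounding lands on every reported result; the derived quantities (totals, the five compositions, ignition loss, yield, glass mass) are re-derived using the weight values per 250.0 g of glass in exact precision as they appear in the question or the answer.
Target masses of each oxide per 250.0 g glass melt:
  SiO2: 38.47% × 250.0 = 96.18 g
  Na2O: 18.80% × 250.0 = 47.00 g
  BaO: 16.88% × 250.0 = 42.20 g
  Al2O3: 8.349% × 250.0 = 20.87 g
  CaO: 17.51% × 250.0 = 43.78 g
Mass-balance tally per oxide applying the batch weights above, against the basis in use (delivered sums recover each target within answer rounding):
  SiO2: 44.33·0.5236 + 107.0·0.6820 = 96.19 g (target 96.18 g)
  Na2O: 107.0·0.1099 + 81.26·0.4337 = 47.00 g (target 47.00 g)
  BaO: 54.37·0.7761 = 42.20 g (target 42.20 g)
  Al2O3: 107.0·0.1951 = 20.88 g (target 20.87 g)
  CaO: 44.33·0.4734 + 40.71·0.5598 = 43.78 g (target 43.78 g)
Glass mass check: whole batch net of LOI = 250.0 g (summing oxide targets gives 250.0 g; versus the stated basis of 250.0 g — a pure rounding effect).
Adding the batch up: Σ batch = 327.7 g; ignition loss, Σ(batch × LOI) = 77.64 g; yield, glass over the total, = 76.31%.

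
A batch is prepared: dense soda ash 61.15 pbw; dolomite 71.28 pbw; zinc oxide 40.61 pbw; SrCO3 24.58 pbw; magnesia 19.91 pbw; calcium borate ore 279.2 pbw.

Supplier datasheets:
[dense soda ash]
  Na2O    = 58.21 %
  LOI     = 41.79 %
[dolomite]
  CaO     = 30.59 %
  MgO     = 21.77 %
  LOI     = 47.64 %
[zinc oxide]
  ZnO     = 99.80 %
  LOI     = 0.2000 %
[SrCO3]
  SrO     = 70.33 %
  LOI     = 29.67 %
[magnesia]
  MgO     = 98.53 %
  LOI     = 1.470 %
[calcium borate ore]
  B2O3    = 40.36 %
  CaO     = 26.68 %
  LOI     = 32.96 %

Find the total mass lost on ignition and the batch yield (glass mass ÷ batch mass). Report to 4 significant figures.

Every computation holds full precision from start to finish. In-progress results appear, rounded to four significant digits, across the worked steps; every reported value sees exactly one rounding; the derived quantities are computed using the weight values at 337.5 pbw of glass in full float precision (net glass mass, the totals, the yield, ignition loss, six oxide percentages), exactly as shown in question or answer.
LOI of each material in turn:
  dense soda ash: 61.15 × 0.4179 = 25.55 pbw
  dolomite: 71.28 × 0.4764 = 33.96 pbw
  zinc oxide: 40.61 × 0.002000 = 0.08122 pbw
  SrCO3: 24.58 × 0.2967 = 7.293 pbw
  magnesia: 19.91 × 0.01470 = 0.2927 pbw
  calcium borate ore: 279.2 × 0.3296 = 92.02 pbw
Total LOI = 159.2 pbw
Glass = batch − LOI = 496.7 − 159.2 = 337.5 pbw

LOI loss = 159.2 pbw; glass = 337.5 pbw; yield = 67.95%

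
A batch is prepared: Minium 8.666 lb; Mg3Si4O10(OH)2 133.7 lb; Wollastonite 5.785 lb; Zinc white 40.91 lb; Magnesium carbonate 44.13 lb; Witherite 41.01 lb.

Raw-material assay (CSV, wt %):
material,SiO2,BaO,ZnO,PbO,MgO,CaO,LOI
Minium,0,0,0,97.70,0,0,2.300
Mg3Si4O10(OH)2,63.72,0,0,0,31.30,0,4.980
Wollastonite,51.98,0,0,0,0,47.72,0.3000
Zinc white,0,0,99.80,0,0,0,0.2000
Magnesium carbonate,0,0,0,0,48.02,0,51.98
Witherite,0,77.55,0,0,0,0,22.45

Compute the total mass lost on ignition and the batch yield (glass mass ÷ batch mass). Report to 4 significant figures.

LOI loss = 39.10 lb; glass = 235.1 lb; yield = 85.74%

In-progress results are displayed (rounded to 4 significant digits) at each printed step — the whole derivation maintains exact precision at each step; every reported value receives exactly one rounding; derived quantities are recomputed at full float precision (glass mass, the six compositions, totals, the yield, LOI) starting from the weights per 235.1 lb of glass, as written in the question or the answer.
Each material's LOI contribution:
  Minium: 8.666 × 0.02300 = 0.1993 lb
  Mg3Si4O10(OH)2: 133.7 × 0.04980 = 6.658 lb
  Wollastonite: 5.785 × 0.003000 = 0.01736 lb
  Zinc white: 40.91 × 0.002000 = 0.08182 lb
  Magnesium carbonate: 44.13 × 0.5198 = 22.94 lb
  Witherite: 41.01 × 0.2245 = 9.207 lb
Total LOI = 39.10 lb
Glass = batch − LOI = 274.2 − 39.10 = 235.1 lb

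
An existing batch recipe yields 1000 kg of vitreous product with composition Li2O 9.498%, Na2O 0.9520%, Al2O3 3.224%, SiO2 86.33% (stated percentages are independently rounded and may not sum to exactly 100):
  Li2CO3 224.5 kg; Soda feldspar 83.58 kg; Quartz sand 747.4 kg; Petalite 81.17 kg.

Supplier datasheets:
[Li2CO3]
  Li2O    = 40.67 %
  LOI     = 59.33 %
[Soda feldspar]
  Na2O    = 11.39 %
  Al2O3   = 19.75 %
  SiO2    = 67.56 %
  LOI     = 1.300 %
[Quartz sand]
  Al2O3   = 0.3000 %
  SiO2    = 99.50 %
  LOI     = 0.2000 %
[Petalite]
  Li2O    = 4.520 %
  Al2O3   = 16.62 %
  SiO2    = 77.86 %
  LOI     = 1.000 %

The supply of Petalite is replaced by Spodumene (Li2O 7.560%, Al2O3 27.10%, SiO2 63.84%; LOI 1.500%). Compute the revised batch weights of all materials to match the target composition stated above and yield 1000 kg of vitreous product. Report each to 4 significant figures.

The intermediate values appear (rounded to four significant digits) within the worked lines. Full float precision is kept at all times; each reported value undergoes a single rounding. The derived quantities (four oxide percentages, the yield, the totals, glass mass, LOI) are rebuilt from the weighed amounts for 1000 kg of glass in full precision, as quoted within either problem or answer.
Oxide mass targets, per 1000 kg vitreous product:
  Li2O: 9.498% × 1000 = 94.98 kg
  Na2O: 0.9520% × 1000 = 9.520 kg
  Al2O3: 3.224% × 1000 = 32.24 kg
  SiO2: 86.33% × 1000 = 863.3 kg
Per-oxide balance check with the batch weights as given, versus the basis set out (sums match the target masses within answer rounding):
  Li2O: 224.4·0.4067 + 49.43·0.07560 = 95.00 kg (target 94.98 kg)
  Na2O: 83.58·0.1139 = 9.520 kg (target 9.520 kg)
  Al2O3: 83.58·0.1975 + 779.2·0.003000 + 49.43·0.2710 = 32.24 kg (target 32.24 kg)
  SiO2: 83.58·0.6756 + 779.2·0.9950 + 49.43·0.6384 = 863.3 kg (target 863.3 kg)
Glass-mass bookkeeping: whole batch net of LOI = 1000 kg (the Σ of target masses is 1000 kg; versus the stated basis of 1000 kg — gaps are rounding artifacts).
Adding the batch up: Σ batch = 1137 kg; Σ batch·LOI gives LOI loss = 136.5 kg; yield = glass ÷ total batch = 87.99%.

Revised batch per 1000 kg vitreous product:
  Li2CO3: 224.4 kg
  Soda feldspar: 83.58 kg
  Quartz sand: 779.2 kg
  Spodumene: 49.43 kg
Total batch = 1137 kg; LOI loss = 136.5 kg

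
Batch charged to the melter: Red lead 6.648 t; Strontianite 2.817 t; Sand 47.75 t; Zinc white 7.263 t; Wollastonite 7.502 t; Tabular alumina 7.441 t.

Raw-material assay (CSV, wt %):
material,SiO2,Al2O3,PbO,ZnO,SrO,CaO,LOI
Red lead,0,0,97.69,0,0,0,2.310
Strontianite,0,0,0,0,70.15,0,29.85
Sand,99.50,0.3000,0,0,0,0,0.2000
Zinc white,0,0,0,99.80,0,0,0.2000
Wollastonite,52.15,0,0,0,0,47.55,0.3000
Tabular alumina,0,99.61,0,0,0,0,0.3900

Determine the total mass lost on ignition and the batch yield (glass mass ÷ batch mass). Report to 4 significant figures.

LOI loss = 1.156 t; glass = 78.27 t; yield = 98.54%

Rounding to four significant digits governs each working value as printed — every computation runs at exact precision at every stage — every reported result is rounded just once — the derived quantities are re-derived at full precision (ignition loss, glass mass, the yield, the totals, the six compositions) starting from the weights at 78.27 t of glass, precisely as stated by the question or the answer.
Each material's LOI contribution:
  Red lead: 6.648 × 0.02310 = 0.1536 t
  Strontianite: 2.817 × 0.2985 = 0.8409 t
  Sand: 47.75 × 0.002000 = 0.09550 t
  Zinc white: 7.263 × 0.002000 = 0.01453 t
  Wollastonite: 7.502 × 0.003000 = 0.02251 t
  Tabular alumina: 7.441 × 0.003900 = 0.02902 t
Total LOI = 1.156 t
Glass = batch − LOI = 79.42 − 1.156 = 78.27 t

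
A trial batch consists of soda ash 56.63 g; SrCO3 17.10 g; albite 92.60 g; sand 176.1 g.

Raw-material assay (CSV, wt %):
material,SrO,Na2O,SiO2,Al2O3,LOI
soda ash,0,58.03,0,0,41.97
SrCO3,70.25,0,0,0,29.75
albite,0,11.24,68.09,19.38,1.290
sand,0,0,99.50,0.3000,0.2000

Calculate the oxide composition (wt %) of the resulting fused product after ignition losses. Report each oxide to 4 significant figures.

Working values are shown, rounded to 4 significant figures, across the worked steps; the whole derivation keeps full float precision through every step. Exactly one rounding goes into every reported result — the derived quantities are rebuilt using the weight values for 312.0 g of glass in full precision (yield, the totals, LOI, glass mass, four oxide percentages), exactly as shown in the question or the answer.
What the batch supplies per oxide:
  SrO: 17.10·0.7025 = 12.01 g
  Na2O: 56.63·0.5803 + 92.60·0.1124 = 43.27 g
  SiO2: 92.60·0.6809 + 176.1·0.9950 = 238.3 g
  Al2O3: 92.60·0.1938 + 176.1·0.003000 = 18.47 g
LOI: 56.63·0.4197 + 17.10·0.2975 + 92.60·0.01290 + 176.1·0.002000 = 30.40 g
The glass mass, total less LOI, = 342.4 − 30.40 = 312.0 g (equal to the oxide-mass sum)
percent share: oxide ÷ glass, ×100

Glass mass = 312.0 g (batch 342.4 − LOI 30.40).
Composition: SrO 3.850%, Na2O 13.87%, SiO2 76.36%, Al2O3 5.921%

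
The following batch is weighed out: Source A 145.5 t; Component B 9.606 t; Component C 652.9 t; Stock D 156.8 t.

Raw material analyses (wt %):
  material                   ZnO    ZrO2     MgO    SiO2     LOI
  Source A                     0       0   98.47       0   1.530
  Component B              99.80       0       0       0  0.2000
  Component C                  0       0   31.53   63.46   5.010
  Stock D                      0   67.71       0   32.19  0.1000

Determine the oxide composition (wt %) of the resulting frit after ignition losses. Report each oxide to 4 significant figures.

Glass mass = 929.7 t (batch 964.8 − LOI 35.11).
Composition: ZnO 1.031%, ZrO2 11.42%, MgO 37.55%, SiO2 50.00%

All arithmetic carries exact precision at each step; values along the way are displayed rounded to four significant figures alongside each step; every reported value is rounded just once; all derived quantities, which include glass mass, yield, the four compositions, ignition loss, totals, are rebuilt in exact precision, precisely as stated by problem or answer, from the weighed amounts per 929.7 t of glass.
Delivered oxide masses:
  ZnO: 9.606·0.9980 = 9.587 t
  ZrO2: 156.8·0.6771 = 106.2 t
  MgO: 145.5·0.9847 + 652.9·0.3153 = 349.1 t
  SiO2: 652.9·0.6346 + 156.8·0.3219 = 464.8 t
LOI: 145.5·0.01530 + 9.606·0.002000 + 652.9·0.05010 + 156.8·0.001000 = 35.11 t
Resulting glass, batch − LOI: 964.8 − 35.11 = 929.7 t (the oxide masses sum to this)
percent by weight: oxide/glass ×100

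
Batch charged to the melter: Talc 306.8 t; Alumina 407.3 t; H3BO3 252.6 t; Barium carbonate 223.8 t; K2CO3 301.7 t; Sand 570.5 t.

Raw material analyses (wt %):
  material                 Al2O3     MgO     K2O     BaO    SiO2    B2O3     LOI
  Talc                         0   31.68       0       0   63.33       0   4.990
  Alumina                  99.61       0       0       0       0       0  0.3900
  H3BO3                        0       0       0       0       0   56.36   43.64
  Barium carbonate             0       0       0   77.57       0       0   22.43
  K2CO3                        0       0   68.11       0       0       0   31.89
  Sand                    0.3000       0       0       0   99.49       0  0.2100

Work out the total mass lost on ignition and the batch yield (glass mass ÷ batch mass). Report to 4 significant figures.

LOI loss = 274.7 t; glass = 1788 t; yield = 86.68%

The whole derivation maintains full float precision all the way through; the intermediate values appear (rounded to 4 significant digits) across the worked steps. A single rounding completes each reported number; derived quantities are rebuilt from the batch weights on 1788 t of glass in exact precision (ignition loss, the totals, the yield, net glass mass, the six compositions) as given in the problem or answer text.
Ignition loss by material:
  Talc: 306.8 × 0.04990 = 15.31 t
  Alumina: 407.3 × 0.003900 = 1.588 t
  H3BO3: 252.6 × 0.4364 = 110.2 t
  Barium carbonate: 223.8 × 0.2243 = 50.20 t
  K2CO3: 301.7 × 0.3189 = 96.21 t
  Sand: 570.5 × 0.002100 = 1.198 t
Total LOI = 274.7 t
Glass = batch − LOI = 2063 − 274.7 = 1788 t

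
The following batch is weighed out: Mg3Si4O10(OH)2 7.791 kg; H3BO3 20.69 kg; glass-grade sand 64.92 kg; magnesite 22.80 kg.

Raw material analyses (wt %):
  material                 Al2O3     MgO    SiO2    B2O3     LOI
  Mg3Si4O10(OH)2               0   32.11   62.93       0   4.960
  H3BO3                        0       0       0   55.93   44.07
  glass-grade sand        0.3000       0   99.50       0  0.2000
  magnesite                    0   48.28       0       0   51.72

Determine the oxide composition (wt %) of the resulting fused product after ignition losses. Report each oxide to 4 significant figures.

Values along the way are printed rounded to 4 significant figures when written out — the working math runs at exact precision at all times — every reported value takes a single rounding. All derived quantities (the yield, four oxide percentages, LOI, glass mass, totals) are rebuilt at full precision using the weight values at 94.77 kg of glass, as they appear in question or answer.
Oxide masses out of the charge:
  Al2O3: 64.92·0.003000 = 0.1948 kg
  MgO: 7.791·0.3211 + 22.80·0.4828 = 13.51 kg
  SiO2: 7.791·0.6293 + 64.92·0.9950 = 69.50 kg
  B2O3: 20.69·0.5593 = 11.57 kg
LOI: 7.791·0.04960 + 20.69·0.4407 + 64.92·0.002000 + 22.80·0.5172 = 21.43 kg
Resulting glass, batch − LOI: 116.2 − 21.43 = 94.77 kg (equal to the oxide-mass sum)
percent by weight: oxide/glass ×100

Glass mass = 94.77 kg (batch 116.2 − LOI 21.43).
Composition: Al2O3 0.2055%, MgO 14.25%, SiO2 73.33%, B2O3 12.21%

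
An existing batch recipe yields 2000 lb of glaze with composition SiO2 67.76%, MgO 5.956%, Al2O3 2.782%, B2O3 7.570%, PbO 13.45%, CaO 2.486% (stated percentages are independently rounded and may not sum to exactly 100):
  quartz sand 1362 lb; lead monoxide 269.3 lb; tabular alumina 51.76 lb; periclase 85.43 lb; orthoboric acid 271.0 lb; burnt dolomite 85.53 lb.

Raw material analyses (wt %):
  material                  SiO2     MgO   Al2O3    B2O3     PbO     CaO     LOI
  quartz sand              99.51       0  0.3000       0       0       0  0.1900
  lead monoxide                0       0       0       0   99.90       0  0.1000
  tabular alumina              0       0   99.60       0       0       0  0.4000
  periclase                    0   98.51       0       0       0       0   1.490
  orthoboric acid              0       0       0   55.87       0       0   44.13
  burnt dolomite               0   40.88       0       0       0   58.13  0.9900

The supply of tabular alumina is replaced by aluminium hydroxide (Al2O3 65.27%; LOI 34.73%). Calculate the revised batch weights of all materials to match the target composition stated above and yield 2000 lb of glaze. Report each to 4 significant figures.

Revised batch per 2000 lb glaze:
  quartz sand: 1362 lb
  lead monoxide: 269.3 lb
  aluminium hydroxide: 78.99 lb
  periclase: 85.43 lb
  orthoboric acid: 271.0 lb
  burnt dolomite: 85.53 lb
Total batch = 2152 lb; LOI loss = 152.0 lb

Mid-chain values are shown, with 4-significant-digit rounding, on the page — all internal work keeps exact precision at all times. Every reported result takes exactly one rounding; the derived quantities are recomputed at exact precision (LOI, the totals, glass mass, six oxide percentages, yield) using the weight values for 2000 lb of glass precisely as stated by problem or answer.
Oxide-by-oxide targets in 2000 lb glaze:
  SiO2: 67.76% × 2000 = 1355 lb
  MgO: 5.956% × 2000 = 119.1 lb
  Al2O3: 2.782% × 2000 = 55.64 lb
  B2O3: 7.570% × 2000 = 151.4 lb
  PbO: 13.45% × 2000 = 269.0 lb
  CaO: 2.486% × 2000 = 49.72 lb
Balance tally, oxide-wise, with the batch weights as given, versus the basis set out (each sum matches its target mass net of answer rounding effects):
  SiO2: 1362·0.9951 = 1355 lb (target 1355 lb)
  MgO: 85.43·0.9851 + 85.53·0.4088 = 119.1 lb (target 119.1 lb)
  Al2O3: 1362·0.003000 + 78.99·0.6527 = 55.64 lb (target 55.64 lb)
  B2O3: 271.0·0.5587 = 151.4 lb (target 151.4 lb)
  PbO: 269.3·0.9990 = 269.0 lb (target 269.0 lb)
  CaO: 85.53·0.5813 = 49.72 lb (target 49.72 lb)
Glass-mass bookkeeping: batch total minus LOI = 2000 lb (per-oxide target masses sum to 2000 lb; stated basis 2000 lb — gaps are rounding artifacts).
Whole-batch sum: Σ batch = 2152 lb; Σ batch·LOI gives LOI loss = 152.0 lb; yield = glass ÷ total batch = 92.94%.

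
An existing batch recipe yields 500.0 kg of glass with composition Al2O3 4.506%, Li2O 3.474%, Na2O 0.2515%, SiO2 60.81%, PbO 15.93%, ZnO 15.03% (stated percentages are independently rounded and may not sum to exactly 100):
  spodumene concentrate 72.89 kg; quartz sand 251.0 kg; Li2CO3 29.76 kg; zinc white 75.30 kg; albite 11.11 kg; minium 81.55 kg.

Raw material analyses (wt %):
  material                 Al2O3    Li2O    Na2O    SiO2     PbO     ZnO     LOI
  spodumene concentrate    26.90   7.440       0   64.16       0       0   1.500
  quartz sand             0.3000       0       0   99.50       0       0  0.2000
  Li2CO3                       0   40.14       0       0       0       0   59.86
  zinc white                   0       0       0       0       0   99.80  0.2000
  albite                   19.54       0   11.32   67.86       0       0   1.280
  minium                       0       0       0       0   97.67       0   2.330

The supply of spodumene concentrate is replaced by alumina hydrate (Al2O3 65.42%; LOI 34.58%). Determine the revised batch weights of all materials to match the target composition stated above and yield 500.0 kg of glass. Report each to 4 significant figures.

Intermediates appear rounded off to 4 significant figures within the worked lines; each numeric step keeps full precision through every step — a single rounding yields each reported result; derived quantities, which include ignition loss, totals, the yield, the six compositions, net glass mass, are carried in full precision, as set out in the problem or the answer, starting from the weights per 500.0 kg of glass.
Oxide-by-oxide targets in 500.0 kg glass:
  Al2O3: 4.506% × 500.0 = 22.53 kg
  Li2O: 3.474% × 500.0 = 17.37 kg
  Na2O: 0.2515% × 500.0 = 1.258 kg
  SiO2: 60.81% × 500.0 = 304.0 kg
  PbO: 15.93% × 500.0 = 79.65 kg
  ZnO: 15.03% × 500.0 = 75.15 kg
Verifying the oxide balance with the batch weights as given, relative to the basis at hand (sums match the target masses modulo rounding of the values):
  Al2O3: 29.75·0.6542 + 298.0·0.003000 + 11.11·0.1954 = 22.53 kg (target 22.53 kg)
  Li2O: 43.27·0.4014 = 17.37 kg (target 17.37 kg)
  Na2O: 11.11·0.1132 = 1.258 kg (target 1.258 kg)
  SiO2: 298.0·0.9950 + 11.11·0.6786 = 304.0 kg (target 304.0 kg)
  PbO: 81.55·0.9767 = 79.65 kg (target 79.65 kg)
  ZnO: 75.30·0.9980 = 75.15 kg (target 75.15 kg)
Glass-mass bookkeeping: batch Σ − ignition loss = 500.0 kg (summing oxide targets gives 500.0 kg; basis as stated: 500.0 kg — any gap is answer rounding).
Batch grand total — Σ batch = 539.0 kg; LOI removed, Σ of batch·LOI: 38.98 kg; yield = glass ÷ total batch = 92.77%.

Revised batch per 500.0 kg glass:
  alumina hydrate: 29.75 kg
  quartz sand: 298.0 kg
  Li2CO3: 43.27 kg
  zinc white: 75.30 kg
  albite: 11.11 kg
  minium: 81.55 kg
Total batch = 539.0 kg; LOI loss = 38.98 kg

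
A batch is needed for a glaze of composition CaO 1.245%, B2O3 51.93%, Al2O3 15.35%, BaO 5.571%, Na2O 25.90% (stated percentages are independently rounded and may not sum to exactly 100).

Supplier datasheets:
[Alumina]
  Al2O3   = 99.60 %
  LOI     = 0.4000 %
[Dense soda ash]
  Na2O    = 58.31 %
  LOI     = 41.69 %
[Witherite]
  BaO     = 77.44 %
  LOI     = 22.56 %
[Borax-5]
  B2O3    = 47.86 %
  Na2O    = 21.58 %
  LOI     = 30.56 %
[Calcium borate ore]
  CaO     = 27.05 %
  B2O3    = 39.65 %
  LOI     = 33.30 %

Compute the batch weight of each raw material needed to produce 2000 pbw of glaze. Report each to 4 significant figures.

Batch per 2000 pbw glaze:
  Alumina: 308.2 pbw
  Dense soda ash: 113.5 pbw
  Witherite: 143.9 pbw
  Borax-5: 2094 pbw
  Calcium borate ore: 92.05 pbw
Total batch = 2752 pbw; LOI loss = 751.6 pbw; yield = 72.69%

The intermediate values are shown, with 4-significant-digit rounding, on the page. Each numeric step carries full precision through the solve. Every reported figure is rounded exactly once — the derived quantities are rebuilt starting from the weights for 2000 pbw of glass in full precision (five oxide percentages, ignition loss, net glass mass, the yield, totals) as set out in the problem or the answer.
The oxide mass targets at 2000 pbw glaze:
  CaO: 1.245% × 2000 = 24.90 pbw
  B2O3: 51.93% × 2000 = 1039 pbw
  Al2O3: 15.35% × 2000 = 307.0 pbw
  BaO: 5.571% × 2000 = 111.4 pbw
  Na2O: 25.90% × 2000 = 518.0 pbw
Per-oxide balance check working from each reported weight, relative to the basis at hand (summed amounts equal target values exact up to rounding of places):
  CaO: 92.05·0.2705 = 24.90 pbw (target 24.90 pbw)
  B2O3: 2094·0.4786 + 92.05·0.3965 = 1039 pbw (target 1039 pbw)
  Al2O3: 308.2·0.9960 = 307.0 pbw (target 307.0 pbw)
  BaO: 143.9·0.7744 = 111.4 pbw (target 111.4 pbw)
  Na2O: 113.5·0.5831 + 2094·0.2158 = 518.1 pbw (target 518.0 pbw)
Glass-mass sanity pass: total batch − LOI = 2000 pbw (the Σ of target masses is 2000 pbw; versus the stated basis of 2000 pbw — gaps are rounding artifacts).
Batch grand total — Σ batch = 2752 pbw; ignition loss, Σ(batch × LOI) = 751.6 pbw; glass ÷ batch gives a yield of 72.69%.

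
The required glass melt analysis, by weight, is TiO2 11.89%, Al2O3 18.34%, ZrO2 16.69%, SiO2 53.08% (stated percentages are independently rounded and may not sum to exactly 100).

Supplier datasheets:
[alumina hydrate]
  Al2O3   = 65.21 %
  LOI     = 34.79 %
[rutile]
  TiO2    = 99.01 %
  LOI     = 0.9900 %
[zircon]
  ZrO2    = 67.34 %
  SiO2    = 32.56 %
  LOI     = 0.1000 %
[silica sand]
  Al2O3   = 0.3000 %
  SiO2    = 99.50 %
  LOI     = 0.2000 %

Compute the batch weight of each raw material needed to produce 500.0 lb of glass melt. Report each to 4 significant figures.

Batch per 500.0 lb glass melt:
  alumina hydrate: 139.6 lb
  rutile: 60.04 lb
  zircon: 123.9 lb
  silica sand: 226.2 lb
Total batch = 549.7 lb; LOI loss = 49.74 lb; yield = 90.95%

All internal work runs at full precision from first step to last; values along the way are shown (rounded to four significant digits) within the worked lines. Each reported number is rounded only once — the derived quantities (LOI, glass mass, the totals, the four compositions, yield) are computed at exact precision using the weight values for 500.0 lb of glass as given in the problem or the answer.
Oxide mass targets, per 500.0 lb glass melt:
  TiO2: 11.89% × 500.0 = 59.45 lb
  Al2O3: 18.34% × 500.0 = 91.70 lb
  ZrO2: 16.69% × 500.0 = 83.45 lb
  SiO2: 53.08% × 500.0 = 265.4 lb
A balance pass over the oxides, per the reported batch figures, on the stated basis (every target is met by its sum up to rounding of the answer):
  TiO2: 60.04·0.9901 = 59.45 lb (target 59.45 lb)
  Al2O3: 139.6·0.6521 + 226.2·0.003000 = 91.71 lb (target 91.70 lb)
  ZrO2: 123.9·0.6734 = 83.43 lb (target 83.45 lb)
  SiO2: 123.9·0.3256 + 226.2·0.9950 = 265.4 lb (target 265.4 lb)
Mass balance on the glass: total charge less LOI = 500.0 lb (the targets, summed, come to 500.0 lb; basis as stated: 500.0 lb — differing by rounding only).
Adding the batch up: Σ batch = 549.7 lb; ignition loss, Σ(batch × LOI) = 49.74 lb; yield: glass divided by total = 90.95%.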